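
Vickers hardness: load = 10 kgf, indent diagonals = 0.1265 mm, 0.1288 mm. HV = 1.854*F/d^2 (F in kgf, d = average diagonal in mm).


d_avg = (0.1265+0.1288)/2 = 0.12765 mm
HV = 1.854*10/0.12765^2 = 1138

1138


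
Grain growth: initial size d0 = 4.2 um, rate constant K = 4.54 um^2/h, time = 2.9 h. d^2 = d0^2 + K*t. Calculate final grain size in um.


d^2 = 4.2^2 + 4.54*2.9 = 30.806
d = sqrt(30.806) = 5.55 um

5.55


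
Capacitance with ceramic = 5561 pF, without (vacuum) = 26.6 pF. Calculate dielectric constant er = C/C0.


er = 5561 / 26.6 = 209.06

209.06


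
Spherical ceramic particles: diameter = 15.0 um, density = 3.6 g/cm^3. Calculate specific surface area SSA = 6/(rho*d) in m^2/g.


SSA = 6 / (3.6 * 15.0) = 0.111 m^2/g

0.111


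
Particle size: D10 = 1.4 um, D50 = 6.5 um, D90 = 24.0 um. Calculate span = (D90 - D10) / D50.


Span = (24.0 - 1.4) / 6.5 = 22.6 / 6.5 = 3.477

3.477


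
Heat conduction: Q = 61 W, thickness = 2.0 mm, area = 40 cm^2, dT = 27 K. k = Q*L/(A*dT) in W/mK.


k = 61*2.0/1000/(40/10000*27) = 1.13 W/mK

1.13


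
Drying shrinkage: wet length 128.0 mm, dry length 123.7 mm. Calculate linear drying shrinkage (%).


DS = (128.0 - 123.7) / 128.0 * 100 = 3.36%

3.36


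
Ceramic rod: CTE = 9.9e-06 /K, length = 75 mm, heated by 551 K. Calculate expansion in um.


dL = 9.9e-06 * 75 * 551 * 1000 = 409.118 um

409.118


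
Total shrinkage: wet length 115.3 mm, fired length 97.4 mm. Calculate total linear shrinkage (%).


TS = (115.3 - 97.4) / 115.3 * 100 = 15.52%

15.52


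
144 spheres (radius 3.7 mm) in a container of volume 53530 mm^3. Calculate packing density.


V_sphere = 4/3*pi*3.7^3 = 212.1748 mm^3
Total V = 144*212.1748 = 30553.1712 mm^3
PD = 30553.1712 / 53530 = 0.571

0.571


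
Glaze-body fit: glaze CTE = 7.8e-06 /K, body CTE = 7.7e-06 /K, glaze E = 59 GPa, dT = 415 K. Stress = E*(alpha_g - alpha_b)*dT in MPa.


Stress = 59*1000*(7.8e-06 - 7.7e-06)*415 = 2.4 MPa

2.4


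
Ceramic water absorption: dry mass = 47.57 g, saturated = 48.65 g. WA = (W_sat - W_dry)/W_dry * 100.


WA = (48.65 - 47.57) / 47.57 * 100 = 2.27%

2.27


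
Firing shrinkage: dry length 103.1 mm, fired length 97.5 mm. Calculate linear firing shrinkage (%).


FS = (103.1 - 97.5) / 103.1 * 100 = 5.43%

5.43


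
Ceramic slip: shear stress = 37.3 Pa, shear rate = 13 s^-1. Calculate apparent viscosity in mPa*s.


eta = tau/gamma * 1000 = 37.3/13 * 1000 = 2869.2 mPa*s

2869.2


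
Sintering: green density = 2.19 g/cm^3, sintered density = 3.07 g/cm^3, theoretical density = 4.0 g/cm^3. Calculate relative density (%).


Relative = 3.07 / 4.0 * 100 = 76.8%

76.8


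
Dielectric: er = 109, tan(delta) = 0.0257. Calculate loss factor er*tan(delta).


Loss = 109 * 0.0257 = 2.801

2.801


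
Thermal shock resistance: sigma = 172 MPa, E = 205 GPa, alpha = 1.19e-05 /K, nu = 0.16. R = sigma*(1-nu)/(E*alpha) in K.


R = 172*(1-0.16)/(205*1000*1.19e-05) = 59 K

59


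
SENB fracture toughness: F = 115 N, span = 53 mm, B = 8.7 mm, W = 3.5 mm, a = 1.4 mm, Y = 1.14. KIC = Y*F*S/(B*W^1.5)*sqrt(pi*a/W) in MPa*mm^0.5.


KIC = 1.14*115*53/(8.7*3.5^1.5)*sqrt(pi*1.4/3.5) = 136.73

136.73


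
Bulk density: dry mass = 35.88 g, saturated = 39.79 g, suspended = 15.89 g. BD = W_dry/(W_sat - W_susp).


BD = 35.88 / (39.79 - 15.89) = 35.88 / 23.9 = 1.501 g/cm^3

1.501


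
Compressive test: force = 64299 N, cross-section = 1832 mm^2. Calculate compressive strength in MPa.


CS = 64299 / 1832 = 35.1 MPa

35.1


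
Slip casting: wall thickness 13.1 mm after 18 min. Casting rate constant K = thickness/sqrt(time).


K = 13.1 / sqrt(18) = 13.1 / 4.2426 = 3.088 mm/min^0.5

3.088


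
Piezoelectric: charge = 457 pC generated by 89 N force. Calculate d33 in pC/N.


d33 = 457 / 89 = 5.1 pC/N

5.1


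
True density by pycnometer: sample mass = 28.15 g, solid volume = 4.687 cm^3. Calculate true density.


TD = 28.15 / 4.687 = 6.006 g/cm^3

6.006


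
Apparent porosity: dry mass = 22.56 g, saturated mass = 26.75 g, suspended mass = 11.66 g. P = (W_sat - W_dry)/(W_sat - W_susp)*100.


P = (26.75 - 22.56) / (26.75 - 11.66) * 100 = 4.19 / 15.09 * 100 = 27.8%

27.8


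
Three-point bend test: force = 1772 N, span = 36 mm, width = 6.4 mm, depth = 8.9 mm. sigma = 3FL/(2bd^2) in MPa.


sigma = 3*1772*36/(2*6.4*8.9^2) = 188.8 MPa

188.8


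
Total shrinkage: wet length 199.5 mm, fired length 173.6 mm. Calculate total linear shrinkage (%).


TS = (199.5 - 173.6) / 199.5 * 100 = 12.98%

12.98


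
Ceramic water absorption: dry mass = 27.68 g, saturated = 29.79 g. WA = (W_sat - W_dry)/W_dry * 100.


WA = (29.79 - 27.68) / 27.68 * 100 = 7.62%

7.62


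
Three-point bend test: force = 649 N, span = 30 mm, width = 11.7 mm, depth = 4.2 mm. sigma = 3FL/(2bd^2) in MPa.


sigma = 3*649*30/(2*11.7*4.2^2) = 141.5 MPa

141.5


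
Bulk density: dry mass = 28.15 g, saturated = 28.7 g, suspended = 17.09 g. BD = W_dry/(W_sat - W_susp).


BD = 28.15 / (28.7 - 17.09) = 28.15 / 11.61 = 2.425 g/cm^3

2.425


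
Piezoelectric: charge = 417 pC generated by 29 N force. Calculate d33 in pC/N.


d33 = 417 / 29 = 14.4 pC/N

14.4


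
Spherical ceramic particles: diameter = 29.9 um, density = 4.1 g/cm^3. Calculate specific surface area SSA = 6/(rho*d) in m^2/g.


SSA = 6 / (4.1 * 29.9) = 0.049 m^2/g

0.049


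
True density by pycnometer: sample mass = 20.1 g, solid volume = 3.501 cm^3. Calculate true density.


TD = 20.1 / 3.501 = 5.741 g/cm^3

5.741


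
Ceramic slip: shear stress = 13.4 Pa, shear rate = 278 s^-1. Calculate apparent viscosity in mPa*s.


eta = tau/gamma * 1000 = 13.4/278 * 1000 = 48.2 mPa*s

48.2


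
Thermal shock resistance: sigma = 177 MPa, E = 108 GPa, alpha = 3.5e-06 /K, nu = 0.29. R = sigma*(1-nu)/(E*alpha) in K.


R = 177*(1-0.29)/(108*1000*3.5e-06) = 332 K

332


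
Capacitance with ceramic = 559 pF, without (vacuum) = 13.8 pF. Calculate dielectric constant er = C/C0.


er = 559 / 13.8 = 40.51

40.51


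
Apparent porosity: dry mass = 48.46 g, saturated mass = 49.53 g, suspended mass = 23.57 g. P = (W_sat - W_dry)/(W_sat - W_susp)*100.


P = (49.53 - 48.46) / (49.53 - 23.57) * 100 = 1.07 / 25.96 * 100 = 4.1%

4.1


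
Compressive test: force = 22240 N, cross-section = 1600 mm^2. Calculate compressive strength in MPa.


CS = 22240 / 1600 = 13.9 MPa

13.9


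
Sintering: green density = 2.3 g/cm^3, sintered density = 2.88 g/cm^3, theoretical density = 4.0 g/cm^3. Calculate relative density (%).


Relative = 2.88 / 4.0 * 100 = 72.0%

72.0


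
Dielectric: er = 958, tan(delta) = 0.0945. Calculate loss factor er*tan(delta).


Loss = 958 * 0.0945 = 90.531

90.531


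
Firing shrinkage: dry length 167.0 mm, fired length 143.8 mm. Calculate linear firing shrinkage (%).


FS = (167.0 - 143.8) / 167.0 * 100 = 13.89%

13.89


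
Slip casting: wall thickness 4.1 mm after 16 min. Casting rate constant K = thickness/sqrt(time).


K = 4.1 / sqrt(16) = 4.1 / 4.0 = 1.025 mm/min^0.5

1.025


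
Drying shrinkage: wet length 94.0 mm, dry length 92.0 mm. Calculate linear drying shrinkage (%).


DS = (94.0 - 92.0) / 94.0 * 100 = 2.13%

2.13


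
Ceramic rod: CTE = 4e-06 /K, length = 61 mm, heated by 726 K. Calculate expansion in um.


dL = 4e-06 * 61 * 726 * 1000 = 177.144 um

177.144


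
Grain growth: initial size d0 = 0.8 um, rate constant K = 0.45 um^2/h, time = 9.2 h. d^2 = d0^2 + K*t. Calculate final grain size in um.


d^2 = 0.8^2 + 0.45*9.2 = 4.78
d = sqrt(4.78) = 2.19 um

2.19


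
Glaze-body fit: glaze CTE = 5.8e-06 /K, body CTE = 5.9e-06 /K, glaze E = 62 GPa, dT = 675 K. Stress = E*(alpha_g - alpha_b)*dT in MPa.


Stress = 62*1000*(5.8e-06 - 5.9e-06)*675 = -4.2 MPa

-4.2


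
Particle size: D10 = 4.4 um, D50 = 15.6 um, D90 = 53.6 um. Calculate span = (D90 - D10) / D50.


Span = (53.6 - 4.4) / 15.6 = 49.2 / 15.6 = 3.154

3.154


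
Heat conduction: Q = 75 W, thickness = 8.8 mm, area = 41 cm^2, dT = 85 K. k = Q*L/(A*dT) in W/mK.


k = 75*8.8/1000/(41/10000*85) = 1.89 W/mK

1.89


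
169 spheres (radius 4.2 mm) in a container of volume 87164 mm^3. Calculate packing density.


V_sphere = 4/3*pi*4.2^3 = 310.3391 mm^3
Total V = 169*310.3391 = 52447.3079 mm^3
PD = 52447.3079 / 87164 = 0.602

0.602


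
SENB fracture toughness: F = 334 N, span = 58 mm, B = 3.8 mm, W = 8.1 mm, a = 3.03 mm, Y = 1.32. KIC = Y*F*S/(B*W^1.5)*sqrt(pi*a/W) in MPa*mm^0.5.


KIC = 1.32*334*58/(3.8*8.1^1.5)*sqrt(pi*3.03/8.1) = 316.44

316.44


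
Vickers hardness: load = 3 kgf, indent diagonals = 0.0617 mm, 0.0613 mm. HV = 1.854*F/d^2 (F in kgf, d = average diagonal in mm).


d_avg = (0.0617+0.0613)/2 = 0.0615 mm
HV = 1.854*3/0.0615^2 = 1471

1471


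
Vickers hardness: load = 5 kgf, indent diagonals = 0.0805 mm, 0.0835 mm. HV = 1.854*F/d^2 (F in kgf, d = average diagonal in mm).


d_avg = (0.0805+0.0835)/2 = 0.082 mm
HV = 1.854*5/0.082^2 = 1379

1379


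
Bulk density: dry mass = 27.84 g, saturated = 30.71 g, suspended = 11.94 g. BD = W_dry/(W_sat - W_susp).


BD = 27.84 / (30.71 - 11.94) = 27.84 / 18.77 = 1.483 g/cm^3

1.483


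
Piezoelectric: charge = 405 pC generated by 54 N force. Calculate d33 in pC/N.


d33 = 405 / 54 = 7.5 pC/N

7.5


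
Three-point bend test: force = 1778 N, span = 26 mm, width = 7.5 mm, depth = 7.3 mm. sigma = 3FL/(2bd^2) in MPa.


sigma = 3*1778*26/(2*7.5*7.3^2) = 173.5 MPa

173.5


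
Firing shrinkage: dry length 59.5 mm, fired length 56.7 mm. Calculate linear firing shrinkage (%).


FS = (59.5 - 56.7) / 59.5 * 100 = 4.71%

4.71


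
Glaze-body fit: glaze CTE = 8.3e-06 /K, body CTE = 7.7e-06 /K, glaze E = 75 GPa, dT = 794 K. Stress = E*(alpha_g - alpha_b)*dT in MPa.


Stress = 75*1000*(8.3e-06 - 7.7e-06)*794 = 35.7 MPa

35.7


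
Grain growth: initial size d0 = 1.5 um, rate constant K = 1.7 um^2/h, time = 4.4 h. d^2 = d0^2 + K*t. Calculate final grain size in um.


d^2 = 1.5^2 + 1.7*4.4 = 9.73
d = sqrt(9.73) = 3.12 um

3.12


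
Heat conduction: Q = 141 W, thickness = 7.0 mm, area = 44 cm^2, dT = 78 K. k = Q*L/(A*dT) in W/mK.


k = 141*7.0/1000/(44/10000*78) = 2.88 W/mK

2.88


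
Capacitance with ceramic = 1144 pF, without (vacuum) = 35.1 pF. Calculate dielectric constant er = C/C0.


er = 1144 / 35.1 = 32.59

32.59


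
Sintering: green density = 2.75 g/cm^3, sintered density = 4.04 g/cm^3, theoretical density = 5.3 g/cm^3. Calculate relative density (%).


Relative = 4.04 / 5.3 * 100 = 76.2%

76.2


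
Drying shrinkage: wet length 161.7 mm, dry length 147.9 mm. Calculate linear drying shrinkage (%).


DS = (161.7 - 147.9) / 161.7 * 100 = 8.53%

8.53


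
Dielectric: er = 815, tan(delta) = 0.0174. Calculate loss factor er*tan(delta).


Loss = 815 * 0.0174 = 14.181

14.181


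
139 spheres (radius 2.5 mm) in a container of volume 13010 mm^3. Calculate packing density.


V_sphere = 4/3*pi*2.5^3 = 65.4498 mm^3
Total V = 139*65.4498 = 9097.5222 mm^3
PD = 9097.5222 / 13010 = 0.699

0.699


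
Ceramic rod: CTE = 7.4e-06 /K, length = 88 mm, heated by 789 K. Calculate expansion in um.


dL = 7.4e-06 * 88 * 789 * 1000 = 513.797 um

513.797


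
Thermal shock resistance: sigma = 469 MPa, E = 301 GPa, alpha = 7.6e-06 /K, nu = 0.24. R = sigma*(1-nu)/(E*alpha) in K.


R = 469*(1-0.24)/(301*1000*7.6e-06) = 156 K

156


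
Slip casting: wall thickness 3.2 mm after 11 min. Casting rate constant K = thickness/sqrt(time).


K = 3.2 / sqrt(11) = 3.2 / 3.3166 = 0.965 mm/min^0.5

0.965


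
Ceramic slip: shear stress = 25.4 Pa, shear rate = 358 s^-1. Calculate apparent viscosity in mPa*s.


eta = tau/gamma * 1000 = 25.4/358 * 1000 = 70.9 mPa*s

70.9


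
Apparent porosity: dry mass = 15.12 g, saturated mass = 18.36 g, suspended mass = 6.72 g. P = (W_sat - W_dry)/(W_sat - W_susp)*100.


P = (18.36 - 15.12) / (18.36 - 6.72) * 100 = 3.24 / 11.64 * 100 = 27.8%

27.8


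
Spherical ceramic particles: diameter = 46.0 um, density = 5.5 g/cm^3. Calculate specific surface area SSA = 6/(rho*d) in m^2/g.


SSA = 6 / (5.5 * 46.0) = 0.024 m^2/g

0.024


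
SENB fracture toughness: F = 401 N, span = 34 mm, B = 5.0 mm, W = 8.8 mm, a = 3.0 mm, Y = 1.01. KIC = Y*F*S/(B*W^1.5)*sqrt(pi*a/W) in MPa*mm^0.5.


KIC = 1.01*401*34/(5.0*8.8^1.5)*sqrt(pi*3.0/8.8) = 109.18

109.18


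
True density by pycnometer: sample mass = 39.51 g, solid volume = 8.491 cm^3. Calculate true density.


TD = 39.51 / 8.491 = 4.653 g/cm^3

4.653


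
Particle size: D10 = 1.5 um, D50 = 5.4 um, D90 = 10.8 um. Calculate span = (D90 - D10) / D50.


Span = (10.8 - 1.5) / 5.4 = 9.3 / 5.4 = 1.722

1.722


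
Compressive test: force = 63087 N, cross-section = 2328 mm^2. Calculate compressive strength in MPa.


CS = 63087 / 2328 = 27.1 MPa

27.1


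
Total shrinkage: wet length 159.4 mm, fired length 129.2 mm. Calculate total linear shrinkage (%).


TS = (159.4 - 129.2) / 159.4 * 100 = 18.95%

18.95


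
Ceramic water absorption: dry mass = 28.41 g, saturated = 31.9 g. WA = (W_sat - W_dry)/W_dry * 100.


WA = (31.9 - 28.41) / 28.41 * 100 = 12.28%

12.28


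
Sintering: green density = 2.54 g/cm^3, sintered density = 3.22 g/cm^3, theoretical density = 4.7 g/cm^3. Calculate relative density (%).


Relative = 3.22 / 4.7 * 100 = 68.5%

68.5


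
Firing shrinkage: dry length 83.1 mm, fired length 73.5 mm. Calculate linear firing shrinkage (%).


FS = (83.1 - 73.5) / 83.1 * 100 = 11.55%

11.55


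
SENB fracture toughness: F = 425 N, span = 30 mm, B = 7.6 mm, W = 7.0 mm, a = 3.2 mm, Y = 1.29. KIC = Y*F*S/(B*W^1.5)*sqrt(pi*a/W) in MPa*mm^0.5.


KIC = 1.29*425*30/(7.6*7.0^1.5)*sqrt(pi*3.2/7.0) = 140.04

140.04


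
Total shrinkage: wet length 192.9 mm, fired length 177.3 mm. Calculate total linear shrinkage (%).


TS = (192.9 - 177.3) / 192.9 * 100 = 8.09%

8.09


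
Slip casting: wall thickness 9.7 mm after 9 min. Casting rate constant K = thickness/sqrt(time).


K = 9.7 / sqrt(9) = 9.7 / 3.0 = 3.233 mm/min^0.5

3.233


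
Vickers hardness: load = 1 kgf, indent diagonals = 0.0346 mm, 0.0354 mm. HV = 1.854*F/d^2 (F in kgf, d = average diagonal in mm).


d_avg = (0.0346+0.0354)/2 = 0.035 mm
HV = 1.854*1/0.035^2 = 1513

1513


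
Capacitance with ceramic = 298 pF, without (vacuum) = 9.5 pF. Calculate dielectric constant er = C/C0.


er = 298 / 9.5 = 31.37

31.37


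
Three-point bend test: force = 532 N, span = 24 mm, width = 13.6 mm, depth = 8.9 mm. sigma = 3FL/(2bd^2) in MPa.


sigma = 3*532*24/(2*13.6*8.9^2) = 17.8 MPa

17.8


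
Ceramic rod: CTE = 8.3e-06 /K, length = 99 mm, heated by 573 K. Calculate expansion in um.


dL = 8.3e-06 * 99 * 573 * 1000 = 470.834 um

470.834


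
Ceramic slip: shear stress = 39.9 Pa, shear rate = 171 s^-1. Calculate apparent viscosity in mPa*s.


eta = tau/gamma * 1000 = 39.9/171 * 1000 = 233.3 mPa*s

233.3


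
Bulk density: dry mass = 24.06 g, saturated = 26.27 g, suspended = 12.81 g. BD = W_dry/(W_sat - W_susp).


BD = 24.06 / (26.27 - 12.81) = 24.06 / 13.46 = 1.788 g/cm^3

1.788


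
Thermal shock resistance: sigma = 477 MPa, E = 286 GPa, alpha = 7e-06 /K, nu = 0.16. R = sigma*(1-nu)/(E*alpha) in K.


R = 477*(1-0.16)/(286*1000*7e-06) = 200 K

200


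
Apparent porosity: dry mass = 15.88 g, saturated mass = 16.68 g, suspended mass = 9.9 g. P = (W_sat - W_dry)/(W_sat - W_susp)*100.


P = (16.68 - 15.88) / (16.68 - 9.9) * 100 = 0.8 / 6.78 * 100 = 11.8%

11.8


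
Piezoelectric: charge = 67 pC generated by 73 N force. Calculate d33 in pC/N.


d33 = 67 / 73 = 0.9 pC/N

0.9


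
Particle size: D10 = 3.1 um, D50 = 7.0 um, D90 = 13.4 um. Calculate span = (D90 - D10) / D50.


Span = (13.4 - 3.1) / 7.0 = 10.3 / 7.0 = 1.471

1.471


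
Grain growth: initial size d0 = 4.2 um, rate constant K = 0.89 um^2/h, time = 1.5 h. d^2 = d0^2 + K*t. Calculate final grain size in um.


d^2 = 4.2^2 + 0.89*1.5 = 18.975
d = sqrt(18.975) = 4.36 um

4.36


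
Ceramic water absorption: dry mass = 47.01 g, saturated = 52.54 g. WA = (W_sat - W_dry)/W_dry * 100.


WA = (52.54 - 47.01) / 47.01 * 100 = 11.76%

11.76


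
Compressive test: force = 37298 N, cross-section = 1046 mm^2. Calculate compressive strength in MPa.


CS = 37298 / 1046 = 35.7 MPa

35.7


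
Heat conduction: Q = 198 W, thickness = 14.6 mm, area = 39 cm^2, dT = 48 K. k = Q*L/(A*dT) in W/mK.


k = 198*14.6/1000/(39/10000*48) = 15.44 W/mK

15.44


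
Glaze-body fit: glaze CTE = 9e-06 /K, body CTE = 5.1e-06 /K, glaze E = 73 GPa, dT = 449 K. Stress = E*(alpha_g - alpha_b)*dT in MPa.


Stress = 73*1000*(9e-06 - 5.1e-06)*449 = 127.8 MPa

127.8


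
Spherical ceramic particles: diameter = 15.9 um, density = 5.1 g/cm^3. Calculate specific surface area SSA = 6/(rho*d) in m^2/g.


SSA = 6 / (5.1 * 15.9) = 0.074 m^2/g

0.074


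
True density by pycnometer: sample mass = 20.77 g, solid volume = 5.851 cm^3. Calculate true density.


TD = 20.77 / 5.851 = 3.55 g/cm^3

3.55


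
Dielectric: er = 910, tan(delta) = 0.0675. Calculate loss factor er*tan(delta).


Loss = 910 * 0.0675 = 61.425

61.425


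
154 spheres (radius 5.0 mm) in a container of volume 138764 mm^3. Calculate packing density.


V_sphere = 4/3*pi*5.0^3 = 523.5988 mm^3
Total V = 154*523.5988 = 80634.2152 mm^3
PD = 80634.2152 / 138764 = 0.581

0.581


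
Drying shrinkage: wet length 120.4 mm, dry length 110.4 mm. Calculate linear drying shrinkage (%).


DS = (120.4 - 110.4) / 120.4 * 100 = 8.31%

8.31


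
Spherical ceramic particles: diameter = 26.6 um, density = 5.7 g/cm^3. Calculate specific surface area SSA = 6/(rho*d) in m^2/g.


SSA = 6 / (5.7 * 26.6) = 0.04 m^2/g

0.04


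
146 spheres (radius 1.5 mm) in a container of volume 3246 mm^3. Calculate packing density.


V_sphere = 4/3*pi*1.5^3 = 14.1372 mm^3
Total V = 146*14.1372 = 2064.0312 mm^3
PD = 2064.0312 / 3246 = 0.636

0.636


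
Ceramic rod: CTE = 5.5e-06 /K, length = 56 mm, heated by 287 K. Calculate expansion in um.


dL = 5.5e-06 * 56 * 287 * 1000 = 88.396 um

88.396


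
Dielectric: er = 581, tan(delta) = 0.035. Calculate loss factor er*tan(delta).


Loss = 581 * 0.035 = 20.335

20.335


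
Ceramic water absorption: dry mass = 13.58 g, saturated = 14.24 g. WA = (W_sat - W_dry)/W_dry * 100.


WA = (14.24 - 13.58) / 13.58 * 100 = 4.86%

4.86


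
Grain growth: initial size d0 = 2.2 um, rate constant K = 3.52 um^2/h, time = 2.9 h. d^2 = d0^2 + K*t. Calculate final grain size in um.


d^2 = 2.2^2 + 3.52*2.9 = 15.048
d = sqrt(15.048) = 3.88 um

3.88


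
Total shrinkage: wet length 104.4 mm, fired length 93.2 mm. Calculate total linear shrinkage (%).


TS = (104.4 - 93.2) / 104.4 * 100 = 10.73%

10.73


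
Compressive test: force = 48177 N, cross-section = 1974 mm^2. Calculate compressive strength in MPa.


CS = 48177 / 1974 = 24.4 MPa

24.4


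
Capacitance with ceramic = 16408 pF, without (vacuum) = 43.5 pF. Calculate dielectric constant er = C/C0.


er = 16408 / 43.5 = 377.2

377.2


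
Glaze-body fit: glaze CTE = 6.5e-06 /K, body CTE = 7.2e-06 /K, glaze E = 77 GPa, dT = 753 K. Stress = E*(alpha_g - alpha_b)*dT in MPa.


Stress = 77*1000*(6.5e-06 - 7.2e-06)*753 = -40.6 MPa

-40.6


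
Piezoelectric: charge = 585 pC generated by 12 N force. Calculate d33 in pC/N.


d33 = 585 / 12 = 48.8 pC/N

48.8


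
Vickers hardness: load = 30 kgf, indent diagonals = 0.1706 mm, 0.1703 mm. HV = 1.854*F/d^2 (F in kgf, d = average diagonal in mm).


d_avg = (0.1706+0.1703)/2 = 0.17045 mm
HV = 1.854*30/0.17045^2 = 1914

1914


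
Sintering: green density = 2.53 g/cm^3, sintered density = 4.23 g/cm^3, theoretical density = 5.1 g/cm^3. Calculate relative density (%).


Relative = 4.23 / 5.1 * 100 = 82.9%

82.9


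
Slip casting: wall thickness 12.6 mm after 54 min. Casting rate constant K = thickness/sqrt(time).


K = 12.6 / sqrt(54) = 12.6 / 7.3485 = 1.715 mm/min^0.5

1.715


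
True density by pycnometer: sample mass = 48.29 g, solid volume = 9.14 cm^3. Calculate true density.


TD = 48.29 / 9.14 = 5.283 g/cm^3

5.283


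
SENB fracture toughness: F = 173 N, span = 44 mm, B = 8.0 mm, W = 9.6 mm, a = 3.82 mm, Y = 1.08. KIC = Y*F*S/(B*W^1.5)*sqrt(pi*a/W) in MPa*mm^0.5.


KIC = 1.08*173*44/(8.0*9.6^1.5)*sqrt(pi*3.82/9.6) = 38.63

38.63


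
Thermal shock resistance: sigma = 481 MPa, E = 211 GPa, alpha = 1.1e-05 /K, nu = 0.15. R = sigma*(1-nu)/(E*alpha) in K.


R = 481*(1-0.15)/(211*1000*1.1e-05) = 176 K

176


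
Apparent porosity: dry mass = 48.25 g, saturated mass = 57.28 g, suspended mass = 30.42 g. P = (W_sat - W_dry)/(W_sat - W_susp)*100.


P = (57.28 - 48.25) / (57.28 - 30.42) * 100 = 9.03 / 26.86 * 100 = 33.6%

33.6


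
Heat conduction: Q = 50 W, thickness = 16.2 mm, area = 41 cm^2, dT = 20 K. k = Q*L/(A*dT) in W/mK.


k = 50*16.2/1000/(41/10000*20) = 9.88 W/mK

9.88


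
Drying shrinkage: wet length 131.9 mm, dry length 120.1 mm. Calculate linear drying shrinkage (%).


DS = (131.9 - 120.1) / 131.9 * 100 = 8.95%

8.95


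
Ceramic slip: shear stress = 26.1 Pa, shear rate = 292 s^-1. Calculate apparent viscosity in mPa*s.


eta = tau/gamma * 1000 = 26.1/292 * 1000 = 89.4 mPa*s

89.4


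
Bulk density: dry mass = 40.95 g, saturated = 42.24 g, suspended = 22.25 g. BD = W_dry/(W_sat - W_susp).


BD = 40.95 / (42.24 - 22.25) = 40.95 / 19.99 = 2.049 g/cm^3

2.049


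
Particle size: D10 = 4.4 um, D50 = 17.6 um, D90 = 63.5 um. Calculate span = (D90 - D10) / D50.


Span = (63.5 - 4.4) / 17.6 = 59.1 / 17.6 = 3.358

3.358


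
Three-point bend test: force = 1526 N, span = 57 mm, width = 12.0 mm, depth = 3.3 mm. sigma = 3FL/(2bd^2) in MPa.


sigma = 3*1526*57/(2*12.0*3.3^2) = 998.4 MPa

998.4


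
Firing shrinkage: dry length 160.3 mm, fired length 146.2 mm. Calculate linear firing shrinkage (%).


FS = (160.3 - 146.2) / 160.3 * 100 = 8.8%

8.8


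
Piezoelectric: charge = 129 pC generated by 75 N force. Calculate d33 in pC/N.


d33 = 129 / 75 = 1.7 pC/N

1.7


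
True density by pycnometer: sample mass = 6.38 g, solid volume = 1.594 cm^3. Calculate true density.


TD = 6.38 / 1.594 = 4.003 g/cm^3

4.003


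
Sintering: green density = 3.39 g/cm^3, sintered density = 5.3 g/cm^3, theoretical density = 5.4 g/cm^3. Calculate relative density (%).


Relative = 5.3 / 5.4 * 100 = 98.1%

98.1


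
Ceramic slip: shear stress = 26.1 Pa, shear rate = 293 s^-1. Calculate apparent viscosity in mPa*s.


eta = tau/gamma * 1000 = 26.1/293 * 1000 = 89.1 mPa*s

89.1


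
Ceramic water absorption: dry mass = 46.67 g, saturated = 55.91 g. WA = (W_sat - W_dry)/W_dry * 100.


WA = (55.91 - 46.67) / 46.67 * 100 = 19.8%

19.8


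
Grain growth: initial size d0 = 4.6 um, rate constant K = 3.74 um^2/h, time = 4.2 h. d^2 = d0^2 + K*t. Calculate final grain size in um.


d^2 = 4.6^2 + 3.74*4.2 = 36.868
d = sqrt(36.868) = 6.07 um

6.07


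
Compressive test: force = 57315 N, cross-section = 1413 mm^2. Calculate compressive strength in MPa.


CS = 57315 / 1413 = 40.6 MPa

40.6


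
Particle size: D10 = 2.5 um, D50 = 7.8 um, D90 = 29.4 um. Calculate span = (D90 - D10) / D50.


Span = (29.4 - 2.5) / 7.8 = 26.9 / 7.8 = 3.449

3.449


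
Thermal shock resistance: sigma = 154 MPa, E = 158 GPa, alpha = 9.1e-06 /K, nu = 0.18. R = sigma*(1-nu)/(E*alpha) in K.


R = 154*(1-0.18)/(158*1000*9.1e-06) = 88 K

88


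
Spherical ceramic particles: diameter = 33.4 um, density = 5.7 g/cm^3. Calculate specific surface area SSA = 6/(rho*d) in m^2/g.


SSA = 6 / (5.7 * 33.4) = 0.032 m^2/g

0.032


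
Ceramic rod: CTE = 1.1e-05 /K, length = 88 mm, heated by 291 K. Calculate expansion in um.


dL = 1.1e-05 * 88 * 291 * 1000 = 281.688 um

281.688


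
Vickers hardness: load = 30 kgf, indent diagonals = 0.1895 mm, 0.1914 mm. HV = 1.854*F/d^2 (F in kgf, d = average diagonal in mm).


d_avg = (0.1895+0.1914)/2 = 0.19045 mm
HV = 1.854*30/0.19045^2 = 1533

1533


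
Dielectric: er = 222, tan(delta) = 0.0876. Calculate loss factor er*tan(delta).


Loss = 222 * 0.0876 = 19.447

19.447


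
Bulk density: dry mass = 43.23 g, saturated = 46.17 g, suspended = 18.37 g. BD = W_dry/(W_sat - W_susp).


BD = 43.23 / (46.17 - 18.37) = 43.23 / 27.8 = 1.555 g/cm^3

1.555


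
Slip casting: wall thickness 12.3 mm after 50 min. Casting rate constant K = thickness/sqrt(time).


K = 12.3 / sqrt(50) = 12.3 / 7.0711 = 1.739 mm/min^0.5

1.739


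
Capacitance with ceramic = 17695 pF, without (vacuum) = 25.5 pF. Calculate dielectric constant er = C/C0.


er = 17695 / 25.5 = 693.92

693.92


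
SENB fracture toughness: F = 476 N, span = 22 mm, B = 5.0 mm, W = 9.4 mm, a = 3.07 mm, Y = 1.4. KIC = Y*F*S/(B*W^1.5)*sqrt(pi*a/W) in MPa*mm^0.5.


KIC = 1.4*476*22/(5.0*9.4^1.5)*sqrt(pi*3.07/9.4) = 103.06

103.06


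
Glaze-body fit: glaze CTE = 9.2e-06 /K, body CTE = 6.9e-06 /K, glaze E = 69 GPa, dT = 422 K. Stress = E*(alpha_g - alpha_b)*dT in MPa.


Stress = 69*1000*(9.2e-06 - 6.9e-06)*422 = 67.0 MPa

67.0


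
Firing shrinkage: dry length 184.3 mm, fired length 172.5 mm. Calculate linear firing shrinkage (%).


FS = (184.3 - 172.5) / 184.3 * 100 = 6.4%

6.4


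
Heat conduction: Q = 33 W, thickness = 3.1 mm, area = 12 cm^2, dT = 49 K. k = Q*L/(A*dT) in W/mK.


k = 33*3.1/1000/(12/10000*49) = 1.74 W/mK

1.74


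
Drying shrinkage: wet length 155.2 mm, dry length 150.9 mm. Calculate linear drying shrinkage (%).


DS = (155.2 - 150.9) / 155.2 * 100 = 2.77%

2.77


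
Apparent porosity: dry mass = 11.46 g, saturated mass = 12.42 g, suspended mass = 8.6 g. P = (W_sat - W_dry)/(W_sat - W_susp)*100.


P = (12.42 - 11.46) / (12.42 - 8.6) * 100 = 0.96 / 3.82 * 100 = 25.1%

25.1


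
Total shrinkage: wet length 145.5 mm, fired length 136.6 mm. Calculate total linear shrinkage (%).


TS = (145.5 - 136.6) / 145.5 * 100 = 6.12%

6.12


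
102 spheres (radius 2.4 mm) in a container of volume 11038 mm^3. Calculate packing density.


V_sphere = 4/3*pi*2.4^3 = 57.9058 mm^3
Total V = 102*57.9058 = 5906.3916 mm^3
PD = 5906.3916 / 11038 = 0.535

0.535


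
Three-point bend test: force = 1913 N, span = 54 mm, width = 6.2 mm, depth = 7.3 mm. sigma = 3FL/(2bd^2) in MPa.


sigma = 3*1913*54/(2*6.2*7.3^2) = 469.0 MPa

469.0


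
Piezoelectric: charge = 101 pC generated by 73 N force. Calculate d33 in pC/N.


d33 = 101 / 73 = 1.4 pC/N

1.4


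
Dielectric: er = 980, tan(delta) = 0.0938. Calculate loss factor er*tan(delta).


Loss = 980 * 0.0938 = 91.924

91.924


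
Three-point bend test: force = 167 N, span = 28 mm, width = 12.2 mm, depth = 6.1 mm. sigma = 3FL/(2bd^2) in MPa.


sigma = 3*167*28/(2*12.2*6.1^2) = 15.5 MPa

15.5


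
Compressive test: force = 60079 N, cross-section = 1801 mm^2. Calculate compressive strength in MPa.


CS = 60079 / 1801 = 33.4 MPa

33.4


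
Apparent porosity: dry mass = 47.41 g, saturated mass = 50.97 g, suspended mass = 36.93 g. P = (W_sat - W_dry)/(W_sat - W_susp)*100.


P = (50.97 - 47.41) / (50.97 - 36.93) * 100 = 3.56 / 14.04 * 100 = 25.4%

25.4


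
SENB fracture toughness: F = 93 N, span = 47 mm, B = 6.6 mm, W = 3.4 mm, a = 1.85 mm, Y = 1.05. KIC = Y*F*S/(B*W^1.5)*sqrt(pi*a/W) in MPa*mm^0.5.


KIC = 1.05*93*47/(6.6*3.4^1.5)*sqrt(pi*1.85/3.4) = 145.02

145.02


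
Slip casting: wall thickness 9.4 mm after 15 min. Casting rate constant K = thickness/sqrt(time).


K = 9.4 / sqrt(15) = 9.4 / 3.873 = 2.427 mm/min^0.5

2.427


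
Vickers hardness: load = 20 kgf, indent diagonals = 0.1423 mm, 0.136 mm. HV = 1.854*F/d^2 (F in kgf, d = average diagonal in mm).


d_avg = (0.1423+0.136)/2 = 0.13915 mm
HV = 1.854*20/0.13915^2 = 1915

1915


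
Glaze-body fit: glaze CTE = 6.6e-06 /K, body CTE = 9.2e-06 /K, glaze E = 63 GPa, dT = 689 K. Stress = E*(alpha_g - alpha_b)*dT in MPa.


Stress = 63*1000*(6.6e-06 - 9.2e-06)*689 = -112.9 MPa

-112.9


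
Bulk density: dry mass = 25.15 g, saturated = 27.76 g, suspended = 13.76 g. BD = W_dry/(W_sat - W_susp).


BD = 25.15 / (27.76 - 13.76) = 25.15 / 14.0 = 1.796 g/cm^3

1.796


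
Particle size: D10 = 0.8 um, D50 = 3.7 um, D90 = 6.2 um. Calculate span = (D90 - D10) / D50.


Span = (6.2 - 0.8) / 3.7 = 5.4 / 3.7 = 1.459

1.459


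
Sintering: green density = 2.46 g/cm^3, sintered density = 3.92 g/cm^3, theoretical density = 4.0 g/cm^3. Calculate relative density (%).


Relative = 3.92 / 4.0 * 100 = 98.0%

98.0


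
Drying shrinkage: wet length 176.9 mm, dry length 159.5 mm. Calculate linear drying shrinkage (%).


DS = (176.9 - 159.5) / 176.9 * 100 = 9.84%

9.84


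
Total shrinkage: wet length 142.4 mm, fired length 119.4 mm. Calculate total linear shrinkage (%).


TS = (142.4 - 119.4) / 142.4 * 100 = 16.15%

16.15


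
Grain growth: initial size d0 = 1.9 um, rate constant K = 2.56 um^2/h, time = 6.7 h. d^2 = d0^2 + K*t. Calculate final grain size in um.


d^2 = 1.9^2 + 2.56*6.7 = 20.762
d = sqrt(20.762) = 4.56 um

4.56


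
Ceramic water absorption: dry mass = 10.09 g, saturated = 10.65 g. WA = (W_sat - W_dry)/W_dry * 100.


WA = (10.65 - 10.09) / 10.09 * 100 = 5.55%

5.55


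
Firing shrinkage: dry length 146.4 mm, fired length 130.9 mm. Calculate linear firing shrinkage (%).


FS = (146.4 - 130.9) / 146.4 * 100 = 10.59%

10.59


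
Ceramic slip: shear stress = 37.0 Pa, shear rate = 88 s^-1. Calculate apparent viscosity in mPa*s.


eta = tau/gamma * 1000 = 37.0/88 * 1000 = 420.5 mPa*s

420.5


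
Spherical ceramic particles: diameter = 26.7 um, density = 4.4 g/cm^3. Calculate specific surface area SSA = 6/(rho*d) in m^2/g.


SSA = 6 / (4.4 * 26.7) = 0.051 m^2/g

0.051


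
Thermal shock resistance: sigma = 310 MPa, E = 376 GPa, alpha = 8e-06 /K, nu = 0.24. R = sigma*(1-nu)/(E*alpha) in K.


R = 310*(1-0.24)/(376*1000*8e-06) = 78 K

78


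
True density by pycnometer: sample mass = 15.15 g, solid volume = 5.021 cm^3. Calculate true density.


TD = 15.15 / 5.021 = 3.017 g/cm^3

3.017


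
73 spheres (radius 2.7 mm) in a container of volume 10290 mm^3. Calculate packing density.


V_sphere = 4/3*pi*2.7^3 = 82.448 mm^3
Total V = 73*82.448 = 6018.704 mm^3
PD = 6018.704 / 10290 = 0.585

0.585


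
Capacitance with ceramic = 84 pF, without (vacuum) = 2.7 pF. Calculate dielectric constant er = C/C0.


er = 84 / 2.7 = 31.11

31.11


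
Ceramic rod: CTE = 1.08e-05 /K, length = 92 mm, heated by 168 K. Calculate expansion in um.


dL = 1.08e-05 * 92 * 168 * 1000 = 166.925 um

166.925


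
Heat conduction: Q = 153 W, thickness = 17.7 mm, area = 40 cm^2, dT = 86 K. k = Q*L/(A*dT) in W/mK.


k = 153*17.7/1000/(40/10000*86) = 7.87 W/mK

7.87


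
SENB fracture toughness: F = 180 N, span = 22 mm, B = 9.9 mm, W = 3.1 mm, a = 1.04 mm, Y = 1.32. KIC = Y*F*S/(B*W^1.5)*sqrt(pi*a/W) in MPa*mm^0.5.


KIC = 1.32*180*22/(9.9*3.1^1.5)*sqrt(pi*1.04/3.1) = 99.31

99.31


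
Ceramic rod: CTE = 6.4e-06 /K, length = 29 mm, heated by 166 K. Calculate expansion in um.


dL = 6.4e-06 * 29 * 166 * 1000 = 30.81 um

30.81


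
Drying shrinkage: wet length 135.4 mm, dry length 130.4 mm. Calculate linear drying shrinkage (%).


DS = (135.4 - 130.4) / 135.4 * 100 = 3.69%

3.69


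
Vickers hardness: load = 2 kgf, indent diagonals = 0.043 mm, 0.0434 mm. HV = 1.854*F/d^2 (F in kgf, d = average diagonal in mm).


d_avg = (0.043+0.0434)/2 = 0.0432 mm
HV = 1.854*2/0.0432^2 = 1987

1987


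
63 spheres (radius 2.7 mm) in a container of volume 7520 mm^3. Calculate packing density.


V_sphere = 4/3*pi*2.7^3 = 82.448 mm^3
Total V = 63*82.448 = 5194.224 mm^3
PD = 5194.224 / 7520 = 0.691

0.691


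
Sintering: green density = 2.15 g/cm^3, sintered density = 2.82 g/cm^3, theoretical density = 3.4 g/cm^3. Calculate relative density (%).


Relative = 2.82 / 3.4 * 100 = 82.9%

82.9


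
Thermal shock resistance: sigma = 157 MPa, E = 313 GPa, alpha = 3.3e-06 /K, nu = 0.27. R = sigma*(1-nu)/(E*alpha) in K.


R = 157*(1-0.27)/(313*1000*3.3e-06) = 111 K

111


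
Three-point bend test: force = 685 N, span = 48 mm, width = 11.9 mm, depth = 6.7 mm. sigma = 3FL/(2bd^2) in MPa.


sigma = 3*685*48/(2*11.9*6.7^2) = 92.3 MPa

92.3


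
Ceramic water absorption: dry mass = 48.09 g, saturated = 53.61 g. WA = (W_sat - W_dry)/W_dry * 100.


WA = (53.61 - 48.09) / 48.09 * 100 = 11.48%

11.48


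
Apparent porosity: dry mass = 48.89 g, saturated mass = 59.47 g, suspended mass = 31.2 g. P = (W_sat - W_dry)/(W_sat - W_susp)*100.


P = (59.47 - 48.89) / (59.47 - 31.2) * 100 = 10.58 / 28.27 * 100 = 37.4%

37.4


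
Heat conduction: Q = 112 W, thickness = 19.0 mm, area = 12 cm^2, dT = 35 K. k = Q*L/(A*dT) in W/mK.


k = 112*19.0/1000/(12/10000*35) = 50.67 W/mK

50.67


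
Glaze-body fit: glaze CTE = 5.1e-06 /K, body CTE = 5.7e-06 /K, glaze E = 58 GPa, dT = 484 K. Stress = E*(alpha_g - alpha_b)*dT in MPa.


Stress = 58*1000*(5.1e-06 - 5.7e-06)*484 = -16.8 MPa

-16.8


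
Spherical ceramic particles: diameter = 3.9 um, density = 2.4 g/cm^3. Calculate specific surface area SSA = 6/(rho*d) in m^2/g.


SSA = 6 / (2.4 * 3.9) = 0.641 m^2/g

0.641


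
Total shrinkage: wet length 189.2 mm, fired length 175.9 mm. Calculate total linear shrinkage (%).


TS = (189.2 - 175.9) / 189.2 * 100 = 7.03%

7.03


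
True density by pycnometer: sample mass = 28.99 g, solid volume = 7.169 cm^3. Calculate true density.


TD = 28.99 / 7.169 = 4.044 g/cm^3

4.044


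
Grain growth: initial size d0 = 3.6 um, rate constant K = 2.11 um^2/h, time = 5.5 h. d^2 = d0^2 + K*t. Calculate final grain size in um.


d^2 = 3.6^2 + 2.11*5.5 = 24.565
d = sqrt(24.565) = 4.96 um

4.96


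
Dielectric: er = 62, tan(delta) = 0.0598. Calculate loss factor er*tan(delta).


Loss = 62 * 0.0598 = 3.708

3.708


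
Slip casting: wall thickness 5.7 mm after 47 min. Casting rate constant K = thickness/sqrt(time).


K = 5.7 / sqrt(47) = 5.7 / 6.8557 = 0.831 mm/min^0.5

0.831


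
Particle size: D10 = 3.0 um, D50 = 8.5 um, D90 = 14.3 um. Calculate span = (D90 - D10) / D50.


Span = (14.3 - 3.0) / 8.5 = 11.3 / 8.5 = 1.329

1.329


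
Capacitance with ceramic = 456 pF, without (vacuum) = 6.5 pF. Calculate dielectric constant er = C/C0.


er = 456 / 6.5 = 70.15

70.15


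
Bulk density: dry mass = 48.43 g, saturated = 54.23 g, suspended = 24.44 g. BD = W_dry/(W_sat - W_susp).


BD = 48.43 / (54.23 - 24.44) = 48.43 / 29.79 = 1.626 g/cm^3

1.626


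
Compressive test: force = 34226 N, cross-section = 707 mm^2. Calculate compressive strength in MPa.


CS = 34226 / 707 = 48.4 MPa

48.4


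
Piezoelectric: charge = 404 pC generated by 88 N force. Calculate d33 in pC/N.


d33 = 404 / 88 = 4.6 pC/N

4.6


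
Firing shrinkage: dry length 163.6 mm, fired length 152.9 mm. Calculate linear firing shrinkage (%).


FS = (163.6 - 152.9) / 163.6 * 100 = 6.54%

6.54


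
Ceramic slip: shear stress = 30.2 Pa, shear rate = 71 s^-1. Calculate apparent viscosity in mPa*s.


eta = tau/gamma * 1000 = 30.2/71 * 1000 = 425.4 mPa*s

425.4


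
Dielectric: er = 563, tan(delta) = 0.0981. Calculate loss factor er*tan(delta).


Loss = 563 * 0.0981 = 55.23

55.23


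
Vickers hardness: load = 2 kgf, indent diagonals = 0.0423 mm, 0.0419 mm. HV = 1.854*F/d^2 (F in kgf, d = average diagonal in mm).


d_avg = (0.0423+0.0419)/2 = 0.0421 mm
HV = 1.854*2/0.0421^2 = 2092

2092


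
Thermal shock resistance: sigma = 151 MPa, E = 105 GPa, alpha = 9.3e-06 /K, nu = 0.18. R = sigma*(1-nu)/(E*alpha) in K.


R = 151*(1-0.18)/(105*1000*9.3e-06) = 127 K

127


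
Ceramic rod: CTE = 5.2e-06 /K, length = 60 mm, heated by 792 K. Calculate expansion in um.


dL = 5.2e-06 * 60 * 792 * 1000 = 247.104 um

247.104


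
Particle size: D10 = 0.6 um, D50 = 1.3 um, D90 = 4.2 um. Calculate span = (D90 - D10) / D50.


Span = (4.2 - 0.6) / 1.3 = 3.6 / 1.3 = 2.769

2.769


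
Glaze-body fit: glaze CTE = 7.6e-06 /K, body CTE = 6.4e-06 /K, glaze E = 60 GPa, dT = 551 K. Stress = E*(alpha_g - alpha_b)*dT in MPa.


Stress = 60*1000*(7.6e-06 - 6.4e-06)*551 = 39.7 MPa

39.7


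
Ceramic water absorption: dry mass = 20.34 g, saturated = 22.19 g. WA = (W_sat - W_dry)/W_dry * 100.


WA = (22.19 - 20.34) / 20.34 * 100 = 9.1%

9.1


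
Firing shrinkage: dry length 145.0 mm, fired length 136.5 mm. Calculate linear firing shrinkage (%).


FS = (145.0 - 136.5) / 145.0 * 100 = 5.86%

5.86


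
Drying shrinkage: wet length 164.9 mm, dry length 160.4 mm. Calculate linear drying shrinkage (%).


DS = (164.9 - 160.4) / 164.9 * 100 = 2.73%

2.73


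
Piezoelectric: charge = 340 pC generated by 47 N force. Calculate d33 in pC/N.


d33 = 340 / 47 = 7.2 pC/N

7.2


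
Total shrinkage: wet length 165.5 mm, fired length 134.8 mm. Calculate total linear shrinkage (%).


TS = (165.5 - 134.8) / 165.5 * 100 = 18.55%

18.55


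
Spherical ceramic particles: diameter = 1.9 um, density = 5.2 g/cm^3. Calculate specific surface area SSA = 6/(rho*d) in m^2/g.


SSA = 6 / (5.2 * 1.9) = 0.607 m^2/g

0.607


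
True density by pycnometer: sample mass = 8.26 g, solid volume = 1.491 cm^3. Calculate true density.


TD = 8.26 / 1.491 = 5.54 g/cm^3

5.54


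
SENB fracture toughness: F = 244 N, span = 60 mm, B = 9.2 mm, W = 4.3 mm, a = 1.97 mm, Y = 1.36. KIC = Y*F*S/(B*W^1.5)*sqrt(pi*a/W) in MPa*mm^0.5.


KIC = 1.36*244*60/(9.2*4.3^1.5)*sqrt(pi*1.97/4.3) = 291.18

291.18


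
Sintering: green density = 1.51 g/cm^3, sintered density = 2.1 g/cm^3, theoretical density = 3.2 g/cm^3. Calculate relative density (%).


Relative = 2.1 / 3.2 * 100 = 65.6%

65.6


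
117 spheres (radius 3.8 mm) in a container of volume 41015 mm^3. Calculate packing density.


V_sphere = 4/3*pi*3.8^3 = 229.8473 mm^3
Total V = 117*229.8473 = 26892.1341 mm^3
PD = 26892.1341 / 41015 = 0.656

0.656


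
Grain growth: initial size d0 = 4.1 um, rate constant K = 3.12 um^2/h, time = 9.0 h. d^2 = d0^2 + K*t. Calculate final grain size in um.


d^2 = 4.1^2 + 3.12*9.0 = 44.89
d = sqrt(44.89) = 6.7 um

6.7


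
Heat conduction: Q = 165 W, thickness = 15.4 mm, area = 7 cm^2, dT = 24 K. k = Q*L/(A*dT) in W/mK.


k = 165*15.4/1000/(7/10000*24) = 151.25 W/mK

151.25


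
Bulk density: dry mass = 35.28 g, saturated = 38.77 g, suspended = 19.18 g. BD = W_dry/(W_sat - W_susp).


BD = 35.28 / (38.77 - 19.18) = 35.28 / 19.59 = 1.801 g/cm^3

1.801


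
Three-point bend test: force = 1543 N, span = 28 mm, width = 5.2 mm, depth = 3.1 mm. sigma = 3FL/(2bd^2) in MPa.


sigma = 3*1543*28/(2*5.2*3.1^2) = 1296.8 MPa

1296.8


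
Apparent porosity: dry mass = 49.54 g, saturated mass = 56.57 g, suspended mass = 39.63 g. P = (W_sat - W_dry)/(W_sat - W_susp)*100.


P = (56.57 - 49.54) / (56.57 - 39.63) * 100 = 7.03 / 16.94 * 100 = 41.5%

41.5


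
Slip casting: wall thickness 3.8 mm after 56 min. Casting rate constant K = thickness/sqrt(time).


K = 3.8 / sqrt(56) = 3.8 / 7.4833 = 0.508 mm/min^0.5

0.508


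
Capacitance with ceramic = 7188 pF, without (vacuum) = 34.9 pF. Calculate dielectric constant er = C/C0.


er = 7188 / 34.9 = 205.96

205.96


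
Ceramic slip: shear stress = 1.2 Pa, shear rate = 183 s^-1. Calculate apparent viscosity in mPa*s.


eta = tau/gamma * 1000 = 1.2/183 * 1000 = 6.6 mPa*s

6.6
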